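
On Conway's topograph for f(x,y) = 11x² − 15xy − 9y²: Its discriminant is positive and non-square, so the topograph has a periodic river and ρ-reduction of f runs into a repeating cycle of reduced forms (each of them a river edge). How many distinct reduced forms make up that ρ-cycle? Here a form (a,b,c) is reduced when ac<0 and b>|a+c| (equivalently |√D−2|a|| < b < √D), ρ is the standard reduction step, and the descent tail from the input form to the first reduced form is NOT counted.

D = 621, ⌊√D⌋ = 24
descent: ρ → (-9,15,11)  [lands on river]
river: ρ → (11,7,-13)
river: ρ → (-13,19,5)
river: ρ → (5,21,-9)
ρ-cycle length = 4 (tail of 1 descent step not counted)

4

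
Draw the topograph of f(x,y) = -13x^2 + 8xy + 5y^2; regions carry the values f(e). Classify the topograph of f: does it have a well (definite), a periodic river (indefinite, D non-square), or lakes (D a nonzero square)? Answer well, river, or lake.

D = b²−4ac = 8² − 4·(-13)·5 = 324
D = 18² is a perfect square ⇒ form factors over ℤ ⇒ lakes

lake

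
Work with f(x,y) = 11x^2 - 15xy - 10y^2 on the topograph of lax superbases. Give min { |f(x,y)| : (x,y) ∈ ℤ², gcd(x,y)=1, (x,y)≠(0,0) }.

descent: ρ → (-10,15,11)  [lands on river]
river: ρ → (11,7,-14)
river: ρ → (-14,21,4)
river: ρ → (4,19,-19)
river: ρ → (-19,19,4)
river: ρ → (4,21,-14)
river: ρ → (-14,7,11)
river: ρ → (11,15,-10)
river: ρ → (-10,25,1)
river: ρ → (1,25,-10)
closes: descent 1, river 10
min |a| on river = 1

1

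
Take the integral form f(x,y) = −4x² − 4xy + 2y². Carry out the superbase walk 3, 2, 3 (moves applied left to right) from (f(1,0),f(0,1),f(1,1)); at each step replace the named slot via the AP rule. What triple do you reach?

start (-4,2,-6) = (f(1,0),f(0,1),f(1,1))
replace slot 3: 2·((-4)+2) − (-6) = 2 → (-4,2,2)
replace slot 2: 2·((-4)+2) − 2 = -6 → (-4,-6,2)
replace slot 3: 2·((-4)+(-6)) − 2 = -22 → (-4,-6,-22)

-4,-6,-22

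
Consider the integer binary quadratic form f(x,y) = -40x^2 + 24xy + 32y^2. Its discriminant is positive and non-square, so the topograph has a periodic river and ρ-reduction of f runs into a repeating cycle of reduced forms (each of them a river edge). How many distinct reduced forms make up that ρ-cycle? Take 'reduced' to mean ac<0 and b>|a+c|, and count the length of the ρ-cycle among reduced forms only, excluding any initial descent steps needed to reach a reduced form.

D = 5696, ⌊√D⌋ = 75
river: ρ → (32,40,-32)
river: ρ → (-32,24,40)
river: ρ → (40,56,-16)
river: ρ → (-16,72,8)
river: ρ → (8,72,-16)
river: ρ → (-16,56,40)
river: ρ → (40,24,-32)
river: ρ → (-32,40,32)
river: ρ → (32,24,-40)
river: ρ → (-40,56,16)
river: ρ → (16,72,-8)
river: ρ → (-8,72,16)
river: ρ → (16,56,-40)
river: ρ → (-40,24,32)
ρ-cycle length = 14 (tail of 0 descent steps not counted)

14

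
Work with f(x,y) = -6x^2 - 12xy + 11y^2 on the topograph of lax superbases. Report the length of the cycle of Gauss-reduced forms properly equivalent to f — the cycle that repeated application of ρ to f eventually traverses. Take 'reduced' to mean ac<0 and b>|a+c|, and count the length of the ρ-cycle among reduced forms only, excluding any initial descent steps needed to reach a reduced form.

D = 408, ⌊√D⌋ = 20
descent: ρ → (11,12,-6)  [lands on river]
river: ρ → (-6,12,11)
river: ρ → (11,10,-7)
river: ρ → (-7,18,3)
river: ρ → (3,18,-7)
river: ρ → (-7,10,11)
ρ-cycle length = 6 (tail of 1 descent step not counted)

6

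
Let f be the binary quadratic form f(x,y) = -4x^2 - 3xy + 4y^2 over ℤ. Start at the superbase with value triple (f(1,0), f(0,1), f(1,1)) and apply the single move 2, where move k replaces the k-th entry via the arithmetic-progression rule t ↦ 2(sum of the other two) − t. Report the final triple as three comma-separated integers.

start (-4,4,-3) = (f(1,0),f(0,1),f(1,1))
replace slot 2: 2·((-4)+(-3)) − 4 = -18 → (-4,-18,-3)

-4,-18,-3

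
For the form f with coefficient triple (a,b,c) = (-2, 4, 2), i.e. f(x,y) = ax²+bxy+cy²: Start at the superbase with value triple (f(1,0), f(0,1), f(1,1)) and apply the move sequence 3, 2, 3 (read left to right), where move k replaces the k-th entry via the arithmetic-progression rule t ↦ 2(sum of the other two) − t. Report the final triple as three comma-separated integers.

start (-2,2,4) = (f(1,0),f(0,1),f(1,1))
replace slot 3: 2·((-2)+2) − 4 = -4 → (-2,2,-4)
replace slot 2: 2·((-2)+(-4)) − 2 = -14 → (-2,-14,-4)
replace slot 3: 2·((-2)+(-14)) − (-4) = -28 → (-2,-14,-28)

-2,-14,-28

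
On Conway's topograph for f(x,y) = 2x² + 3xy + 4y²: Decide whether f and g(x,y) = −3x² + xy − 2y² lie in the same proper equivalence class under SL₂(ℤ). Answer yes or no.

D₁ = -23, D₂ = -23
f: translate: b→-1 (≡3 mod 4), so (2,3,4)→(2,-1,3)
f: reduced (well bottom): (2,-1,3) with a≤c, −a<b≤a
g is negative-definite; reduce −g:
−g: flip: (3,-1,2)→(2,1,3)
−g: reduced (well bottom): (2,1,3) with a≤c, −a<b≤a
flip sign back: reduced form of g is (-2,-1,-3)
reduced forms (2, -1, 3) vs (-2, -1, -3) ⇒ inequivalent

no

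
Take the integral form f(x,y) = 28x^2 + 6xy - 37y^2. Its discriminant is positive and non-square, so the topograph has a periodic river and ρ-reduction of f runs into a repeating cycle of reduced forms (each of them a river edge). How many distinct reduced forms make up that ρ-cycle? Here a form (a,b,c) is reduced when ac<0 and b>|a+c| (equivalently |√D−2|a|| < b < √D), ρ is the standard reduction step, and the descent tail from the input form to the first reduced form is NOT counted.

D = 4180, ⌊√D⌋ = 64
descent: ρ → (-37,-6,28)
descent: ρ → (28,62,-3)  [lands on river]
river: ρ → (-3,64,7)
river: ρ → (7,62,-12)
river: ρ → (-12,58,17)
river: ρ → (17,44,-33)
river: ρ → (-33,22,28)
river: ρ → (28,34,-27)
river: ρ → (-27,20,35)
river: ρ → (35,50,-12)
river: ρ → (-12,46,43)
river: ρ → (43,40,-15)
river: ρ → (-15,50,28)
ρ-cycle length = 12 (tail of 2 descent steps not counted)

12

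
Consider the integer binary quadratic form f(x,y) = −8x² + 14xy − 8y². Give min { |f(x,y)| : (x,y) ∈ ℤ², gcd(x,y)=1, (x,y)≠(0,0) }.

translate: b→2 (≡-14 mod 16), so (8,-14,8)→(8,2,2)
flip: (8,2,2)→(2,-2,8)
translate: b→2 (≡-2 mod 4), so (2,-2,8)→(2,2,8)
reduced (well bottom): (2,2,8) with a≤c, −a<b≤a
well minimum |f| = |-2| = 2 (negative-definite)

2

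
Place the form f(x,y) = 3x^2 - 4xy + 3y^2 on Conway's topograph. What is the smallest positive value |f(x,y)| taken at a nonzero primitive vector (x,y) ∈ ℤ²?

translate: b→2 (≡-4 mod 6), so (3,-4,3)→(3,2,2)
flip: (3,2,2)→(2,-2,3)
translate: b→2 (≡-2 mod 4), so (2,-2,3)→(2,2,3)
reduced (well bottom): (2,2,3) with a≤c, −a<b≤a
well minimum = a = 2

2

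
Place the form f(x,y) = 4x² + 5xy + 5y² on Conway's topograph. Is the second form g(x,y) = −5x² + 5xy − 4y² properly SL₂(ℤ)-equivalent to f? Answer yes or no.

D₁ = -55, D₂ = -55
f: translate: b→-3 (≡5 mod 8), so (4,5,5)→(4,-3,4)
f: flip: (4,-3,4)→(4,3,4)
f: reduced (well bottom): (4,3,4) with a≤c, −a<b≤a
g is negative-definite; reduce −g:
−g: translate: b→5 (≡-5 mod 10), so (5,-5,4)→(5,5,4)
−g: flip: (5,5,4)→(4,-5,5)
−g: translate: b→3 (≡-5 mod 8), so (4,-5,5)→(4,3,4)
−g: reduced (well bottom): (4,3,4) with a≤c, −a<b≤a
flip sign back: reduced form of g is (-4,-3,-4)
reduced forms (4, 3, 4) vs (-4, -3, -4) ⇒ inequivalent

no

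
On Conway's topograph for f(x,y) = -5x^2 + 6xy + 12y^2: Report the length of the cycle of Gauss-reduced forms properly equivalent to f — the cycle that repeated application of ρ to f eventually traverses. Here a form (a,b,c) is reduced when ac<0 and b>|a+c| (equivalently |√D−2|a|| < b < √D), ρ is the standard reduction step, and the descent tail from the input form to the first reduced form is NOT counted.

D = 276, ⌊√D⌋ = 16
descent: ρ → (12,-6,-5)
descent: ρ → (-5,16,1)  [lands on river]
river: ρ → (1,16,-5)
river: ρ → (-5,14,4)
river: ρ → (4,10,-11)
river: ρ → (-11,12,3)
river: ρ → (3,12,-11)
river: ρ → (-11,10,4)
river: ρ → (4,14,-5)
ρ-cycle length = 8 (tail of 2 descent steps not counted)

8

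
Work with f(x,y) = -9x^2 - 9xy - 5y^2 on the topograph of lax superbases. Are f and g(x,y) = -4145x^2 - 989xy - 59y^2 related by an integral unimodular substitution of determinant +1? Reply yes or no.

D₁ = -99, D₂ = -99
f is negative-definite; reduce −f:
−f: flip: (9,9,5)→(5,-9,9)
−f: translate: b→1 (≡-9 mod 10), so (5,-9,9)→(5,1,5)
−f: reduced (well bottom): (5,1,5) with a≤c, −a<b≤a
flip sign back: reduced form of f is (-5,-1,-5)
g is negative-definite; reduce −g:
−g: flip: (4145,989,59)→(59,-989,4145)
−g: translate: b→-45 (≡-989 mod 118), so (59,-989,4145)→(59,-45,9)
−g: flip: (59,-45,9)→(9,45,59)
−g: translate: b→9 (≡45 mod 18), so (9,45,59)→(9,9,5)
−g: flip: (9,9,5)→(5,-9,9)
−g: translate: b→1 (≡-9 mod 10), so (5,-9,9)→(5,1,5)
−g: reduced (well bottom): (5,1,5) with a≤c, −a<b≤a
flip sign back: reduced form of g is (-5,-1,-5)
reduced forms (-5, -1, -5) vs (-5, -1, -5) ⇒ equivalent

yes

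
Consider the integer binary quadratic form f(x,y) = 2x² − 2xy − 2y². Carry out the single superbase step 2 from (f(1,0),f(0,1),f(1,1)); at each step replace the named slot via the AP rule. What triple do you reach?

start (2,-2,-2) = (f(1,0),f(0,1),f(1,1))
replace slot 2: 2·(2+(-2)) − (-2) = 2 → (2,2,-2)

2,2,-2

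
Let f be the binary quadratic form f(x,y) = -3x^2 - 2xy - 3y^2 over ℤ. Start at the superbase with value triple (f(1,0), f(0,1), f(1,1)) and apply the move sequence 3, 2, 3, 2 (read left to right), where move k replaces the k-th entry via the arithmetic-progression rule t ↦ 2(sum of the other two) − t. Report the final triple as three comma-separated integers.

start (-3,-3,-8) = (f(1,0),f(0,1),f(1,1))
replace slot 3: 2·((-3)+(-3)) − (-8) = -4 → (-3,-3,-4)
replace slot 2: 2·((-3)+(-4)) − (-3) = -11 → (-3,-11,-4)
replace slot 3: 2·((-3)+(-11)) − (-4) = -24 → (-3,-11,-24)
replace slot 2: 2·((-3)+(-24)) − (-11) = -43 → (-3,-43,-24)

-3,-43,-24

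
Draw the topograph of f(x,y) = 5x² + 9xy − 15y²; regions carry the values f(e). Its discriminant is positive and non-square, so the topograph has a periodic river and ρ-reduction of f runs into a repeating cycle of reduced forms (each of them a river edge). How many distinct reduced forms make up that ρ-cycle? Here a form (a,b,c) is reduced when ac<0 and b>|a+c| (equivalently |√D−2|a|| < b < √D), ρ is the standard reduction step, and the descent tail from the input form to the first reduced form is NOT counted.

D = 381, ⌊√D⌋ = 19
descent: ρ → (-15,-9,5)
descent: ρ → (5,19,-1)  [lands on river]
river: ρ → (-1,19,5)
river: ρ → (5,11,-13)
river: ρ → (-13,15,3)
river: ρ → (3,15,-13)
river: ρ → (-13,11,5)
ρ-cycle length = 6 (tail of 2 descent steps not counted)

6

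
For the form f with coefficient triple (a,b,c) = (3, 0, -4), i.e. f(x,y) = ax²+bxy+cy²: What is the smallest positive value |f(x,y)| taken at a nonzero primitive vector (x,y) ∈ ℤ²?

descent: ρ → (-4,0,3)
descent: ρ → (3,6,-1)  [lands on river]
river: ρ → (-1,6,3)
closes: descent 2, river 2
min |a| on river = 1

1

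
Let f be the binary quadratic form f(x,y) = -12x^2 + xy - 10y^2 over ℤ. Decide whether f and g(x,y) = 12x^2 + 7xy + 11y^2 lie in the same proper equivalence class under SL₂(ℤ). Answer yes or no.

D₁ = -479, D₂ = -479
f is negative-definite; reduce −f:
−f: flip: (12,-1,10)→(10,1,12)
−f: reduced (well bottom): (10,1,12) with a≤c, −a<b≤a
flip sign back: reduced form of f is (-10,-1,-12)
g: flip: (12,7,11)→(11,-7,12)
g: reduced (well bottom): (11,-7,12) with a≤c, −a<b≤a
reduced forms (-10, -1, -12) vs (11, -7, 12) ⇒ inequivalent

no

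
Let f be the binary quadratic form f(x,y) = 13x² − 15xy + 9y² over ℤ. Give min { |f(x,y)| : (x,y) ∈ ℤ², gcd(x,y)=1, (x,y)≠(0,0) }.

translate: b→11 (≡-15 mod 26), so (13,-15,9)→(13,11,7)
flip: (13,11,7)→(7,-11,13)
translate: b→3 (≡-11 mod 14), so (7,-11,13)→(7,3,9)
reduced (well bottom): (7,3,9) with a≤c, −a<b≤a
well minimum = a = 7

7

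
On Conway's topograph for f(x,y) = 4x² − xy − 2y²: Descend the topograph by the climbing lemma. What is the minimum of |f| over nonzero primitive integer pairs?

descent: ρ → (-2,5,1)  [lands on river]
river: ρ → (1,5,-2)
river: ρ → (-2,3,3)
river: ρ → (3,3,-2)
closes: descent 1, river 4
min |a| on river = 1

1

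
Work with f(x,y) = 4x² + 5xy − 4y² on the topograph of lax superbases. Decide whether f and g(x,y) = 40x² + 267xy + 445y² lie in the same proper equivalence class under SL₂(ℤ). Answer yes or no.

D₁ = 89, D₂ = 89
river cycle of f (length 14): (-4, 3, 5), (5, 7, -2), (-2, 9, 1), (1, 9, -2), (-2, 7, 5), (5, 3, -4), (-4, 5, 4), (4, 3, -5), (-5, 7, 2), (2, 9, -1), … (4 more)
river cycle of g (length 14): (4, 5, -4), (-4, 3, 5), (5, 7, -2), (-2, 9, 1), (1, 9, -2), (-2, 7, 5), (5, 3, -4), (-4, 5, 4), (4, 3, -5), (-5, 7, 2), … (4 more)
cycles coincide ⇒ equivalent

yes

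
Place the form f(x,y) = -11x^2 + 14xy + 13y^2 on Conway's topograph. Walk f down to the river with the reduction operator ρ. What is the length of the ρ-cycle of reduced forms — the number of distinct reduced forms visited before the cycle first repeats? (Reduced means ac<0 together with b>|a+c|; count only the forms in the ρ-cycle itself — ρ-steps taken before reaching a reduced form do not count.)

D = 768, ⌊√D⌋ = 27
river: ρ → (13,12,-12)
river: ρ → (-12,12,13)
river: ρ → (13,14,-11)
river: ρ → (-11,8,16)
river: ρ → (16,24,-3)
river: ρ → (-3,24,16)
river: ρ → (16,8,-11)
river: ρ → (-11,14,13)
ρ-cycle length = 8 (tail of 0 descent steps not counted)

8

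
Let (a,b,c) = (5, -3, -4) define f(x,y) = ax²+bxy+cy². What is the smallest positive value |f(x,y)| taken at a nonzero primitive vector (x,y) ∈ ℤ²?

descent: ρ → (-4,3,5)  [lands on river]
river: ρ → (5,7,-2)
river: ρ → (-2,9,1)
river: ρ → (1,9,-2)
river: ρ → (-2,7,5)
river: ρ → (5,3,-4)
river: ρ → (-4,5,4)
river: ρ → (4,3,-5)
river: ρ → (-5,7,2)
river: ρ → (2,9,-1)
river: ρ → (-1,9,2)
river: ρ → (2,7,-5)
river: ρ → (-5,3,4)
river: ρ → (4,5,-4)
closes: descent 1, river 14
min |a| on river = 1

1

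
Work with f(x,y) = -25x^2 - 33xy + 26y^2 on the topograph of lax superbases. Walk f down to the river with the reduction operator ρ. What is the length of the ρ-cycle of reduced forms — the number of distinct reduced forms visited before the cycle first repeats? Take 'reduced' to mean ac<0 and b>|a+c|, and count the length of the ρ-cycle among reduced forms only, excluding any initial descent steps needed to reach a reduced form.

D = 3689, ⌊√D⌋ = 60
descent: ρ → (26,33,-25)  [lands on river]
river: ρ → (-25,17,34)
river: ρ → (34,51,-8)
river: ρ → (-8,45,52)
river: ρ → (52,59,-1)
river: ρ → (-1,59,52)
river: ρ → (52,45,-8)
river: ρ → (-8,51,34)
river: ρ → (34,17,-25)
river: ρ → (-25,33,26)
river: ρ → (26,19,-32)
river: ρ → (-32,45,13)
river: ρ → (13,59,-4)
river: ρ → (-4,53,55)
river: ρ → (55,57,-2)
river: ρ → (-2,59,26)
river: ρ → (26,45,-16)
river: ρ → (-16,51,17)
river: ρ → (17,51,-16)
river: ρ → (-16,45,26)
river: ρ → (26,59,-2)
river: ρ → (-2,57,55)
river: ρ → (55,53,-4)
river: ρ → (-4,59,13)
river: ρ → (13,45,-32)
river: ρ → (-32,19,26)
ρ-cycle length = 26 (tail of 1 descent step not counted)

26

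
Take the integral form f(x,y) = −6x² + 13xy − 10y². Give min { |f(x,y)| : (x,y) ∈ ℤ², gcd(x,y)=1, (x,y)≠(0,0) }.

translate: b→-1 (≡-13 mod 12), so (6,-13,10)→(6,-1,3)
flip: (6,-1,3)→(3,1,6)
reduced (well bottom): (3,1,6) with a≤c, −a<b≤a
well minimum |f| = |-3| = 3 (negative-definite)

3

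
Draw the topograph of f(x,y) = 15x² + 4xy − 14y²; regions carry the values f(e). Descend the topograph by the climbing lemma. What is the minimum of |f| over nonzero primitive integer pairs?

river: ρ → (-14,24,5)
river: ρ → (5,26,-9)
river: ρ → (-9,28,2)
river: ρ → (2,28,-9)
river: ρ → (-9,26,5)
river: ρ → (5,24,-14)
river: ρ → (-14,4,15)
river: ρ → (15,26,-3)
river: ρ → (-3,28,6)
river: ρ → (6,20,-19)
river: ρ → (-19,18,7)
river: ρ → (7,24,-10)
river: ρ → (-10,16,15)
river: ρ → (15,14,-11)
river: ρ → (-11,8,18)
river: ρ → (18,28,-1)
river: ρ → (-1,28,18)
river: ρ → (18,8,-11)
river: ρ → (-11,14,15)
river: ρ → (15,16,-10)
river: ρ → (-10,24,7)
river: ρ → (7,18,-19)
river: ρ → (-19,20,6)
river: ρ → (6,28,-3)
river: ρ → (-3,26,15)
river: ρ → (15,4,-14)
closes: descent 0, river 26
min |a| on river = 1

1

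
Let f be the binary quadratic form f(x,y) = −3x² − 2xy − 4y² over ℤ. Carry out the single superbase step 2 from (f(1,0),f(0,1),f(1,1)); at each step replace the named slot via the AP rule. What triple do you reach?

start (-3,-4,-9) = (f(1,0),f(0,1),f(1,1))
replace slot 2: 2·((-3)+(-9)) − (-4) = -20 → (-3,-20,-9)

-3,-20,-9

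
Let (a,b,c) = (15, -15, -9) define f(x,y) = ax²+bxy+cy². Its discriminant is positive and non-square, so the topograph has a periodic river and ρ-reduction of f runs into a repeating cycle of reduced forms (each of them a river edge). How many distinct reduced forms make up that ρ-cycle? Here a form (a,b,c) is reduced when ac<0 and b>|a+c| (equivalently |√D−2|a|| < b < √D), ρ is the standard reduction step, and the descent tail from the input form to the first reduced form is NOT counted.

D = 765, ⌊√D⌋ = 27
descent: ρ → (-9,15,15)  [lands on river]
river: ρ → (15,15,-9)
river: ρ → (-9,21,9)
river: ρ → (9,15,-15)
river: ρ → (-15,15,9)
river: ρ → (9,21,-9)
ρ-cycle length = 6 (tail of 1 descent step not counted)

6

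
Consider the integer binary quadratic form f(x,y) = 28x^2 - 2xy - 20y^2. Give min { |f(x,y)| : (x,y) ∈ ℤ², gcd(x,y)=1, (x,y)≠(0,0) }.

descent: ρ → (-20,42,6)  [lands on river]
river: ρ → (6,42,-20)
river: ρ → (-20,38,10)
river: ρ → (10,42,-12)
river: ρ → (-12,30,28)
river: ρ → (28,26,-14)
river: ρ → (-14,30,24)
river: ρ → (24,18,-20)
river: ρ → (-20,22,22)
river: ρ → (22,22,-20)
river: ρ → (-20,18,24)
river: ρ → (24,30,-14)
river: ρ → (-14,26,28)
river: ρ → (28,30,-12)
river: ρ → (-12,42,10)
river: ρ → (10,38,-20)
closes: descent 1, river 16
min |a| on river = 6

6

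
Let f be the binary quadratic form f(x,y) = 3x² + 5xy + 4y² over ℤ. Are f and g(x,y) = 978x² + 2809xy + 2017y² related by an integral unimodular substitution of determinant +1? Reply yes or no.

D₁ = -23, D₂ = -23
f: translate: b→-1 (≡5 mod 6), so (3,5,4)→(3,-1,2)
f: flip: (3,-1,2)→(2,1,3)
f: reduced (well bottom): (2,1,3) with a≤c, −a<b≤a
g: translate: b→853 (≡2809 mod 1956), so (978,2809,2017)→(978,853,186)
g: flip: (978,853,186)→(186,-853,978)
g: translate: b→-109 (≡-853 mod 372), so (186,-853,978)→(186,-109,16)
g: flip: (186,-109,16)→(16,109,186)
g: translate: b→13 (≡109 mod 32), so (16,109,186)→(16,13,3)
g: flip: (16,13,3)→(3,-13,16)
g: translate: b→-1 (≡-13 mod 6), so (3,-13,16)→(3,-1,2)
g: flip: (3,-1,2)→(2,1,3)
g: reduced (well bottom): (2,1,3) with a≤c, −a<b≤a
reduced forms (2, 1, 3) vs (2, 1, 3) ⇒ equivalent

yes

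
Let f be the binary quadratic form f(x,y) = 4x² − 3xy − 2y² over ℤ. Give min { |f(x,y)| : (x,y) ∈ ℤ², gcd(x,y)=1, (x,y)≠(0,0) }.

descent: ρ → (-2,3,4)  [lands on river]
river: ρ → (4,5,-1)
river: ρ → (-1,5,4)
river: ρ → (4,3,-2)
river: ρ → (-2,5,2)
river: ρ → (2,3,-4)
river: ρ → (-4,5,1)
river: ρ → (1,5,-4)
river: ρ → (-4,3,2)
river: ρ → (2,5,-2)
closes: descent 1, river 10
min |a| on river = 1

1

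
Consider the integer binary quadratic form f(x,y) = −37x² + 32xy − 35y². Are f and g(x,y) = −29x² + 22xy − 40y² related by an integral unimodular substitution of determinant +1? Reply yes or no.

D₁ = -4156, D₂ = -4156
f is negative-definite; reduce −f:
−f: flip: (37,-32,35)→(35,32,37)
−f: reduced (well bottom): (35,32,37) with a≤c, −a<b≤a
flip sign back: reduced form of f is (-35,-32,-37)
g is negative-definite; reduce −g:
−g: reduced (well bottom): (29,-22,40) with a≤c, −a<b≤a
flip sign back: reduced form of g is (-29,22,-40)
reduced forms (-35, -32, -37) vs (-29, 22, -40) ⇒ inequivalent

no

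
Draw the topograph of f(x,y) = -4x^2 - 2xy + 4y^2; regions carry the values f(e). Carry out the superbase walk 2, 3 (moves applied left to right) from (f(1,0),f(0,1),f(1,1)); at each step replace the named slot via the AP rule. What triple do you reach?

start (-4,4,-2) = (f(1,0),f(0,1),f(1,1))
replace slot 2: 2·((-4)+(-2)) − 4 = -16 → (-4,-16,-2)
replace slot 3: 2·((-4)+(-16)) − (-2) = -38 → (-4,-16,-38)

-4,-16,-38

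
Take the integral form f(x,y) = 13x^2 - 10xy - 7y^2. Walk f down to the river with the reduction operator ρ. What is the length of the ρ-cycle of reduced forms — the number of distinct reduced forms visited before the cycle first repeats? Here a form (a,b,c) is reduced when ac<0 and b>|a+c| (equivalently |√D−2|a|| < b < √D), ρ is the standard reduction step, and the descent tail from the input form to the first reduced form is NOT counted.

D = 464, ⌊√D⌋ = 21
descent: ρ → (-7,10,13)  [lands on river]
river: ρ → (13,16,-4)
river: ρ → (-4,16,13)
river: ρ → (13,10,-7)
river: ρ → (-7,18,5)
river: ρ → (5,12,-16)
river: ρ → (-16,20,1)
river: ρ → (1,20,-16)
river: ρ → (-16,12,5)
river: ρ → (5,18,-7)
ρ-cycle length = 10 (tail of 1 descent step not counted)

10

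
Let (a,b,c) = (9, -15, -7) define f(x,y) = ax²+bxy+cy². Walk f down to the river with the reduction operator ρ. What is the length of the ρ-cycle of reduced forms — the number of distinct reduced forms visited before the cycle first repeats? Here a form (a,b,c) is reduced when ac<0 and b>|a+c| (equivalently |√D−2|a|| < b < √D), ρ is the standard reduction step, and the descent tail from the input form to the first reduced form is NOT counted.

D = 477, ⌊√D⌋ = 21
descent: ρ → (-7,15,9)  [lands on river]
river: ρ → (9,21,-1)
river: ρ → (-1,21,9)
river: ρ → (9,15,-7)
river: ρ → (-7,13,11)
river: ρ → (11,9,-9)
river: ρ → (-9,9,11)
river: ρ → (11,13,-7)
ρ-cycle length = 8 (tail of 1 descent step not counted)

8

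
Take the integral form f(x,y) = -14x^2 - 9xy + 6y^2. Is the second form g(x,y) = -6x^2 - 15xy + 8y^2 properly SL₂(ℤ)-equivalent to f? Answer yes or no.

D₁ = 417, D₂ = 417
river cycle of f (length 18): (6, 9, -14), (-14, 19, 1), (1, 19, -14), (-14, 9, 6), (6, 15, -8), (-8, 17, 4), (4, 15, -12), (-12, 9, 7), (7, 19, -2), (-2, 17, 16), … (8 more)
river cycle of g (length 18): (8, 15, -6), (-6, 9, 14), (14, 19, -1), (-1, 19, 14), (14, 9, -6), (-6, 15, 8), (8, 17, -4), (-4, 15, 12), (12, 9, -7), (-7, 19, 2), … (8 more)
cycles differ ⇒ inequivalent

no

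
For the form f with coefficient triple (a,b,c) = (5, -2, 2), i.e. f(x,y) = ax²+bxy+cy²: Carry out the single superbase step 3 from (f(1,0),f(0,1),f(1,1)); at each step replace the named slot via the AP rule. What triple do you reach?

start (5,2,5) = (f(1,0),f(0,1),f(1,1))
replace slot 3: 2·(5+2) − 5 = 9 → (5,2,9)

5,2,9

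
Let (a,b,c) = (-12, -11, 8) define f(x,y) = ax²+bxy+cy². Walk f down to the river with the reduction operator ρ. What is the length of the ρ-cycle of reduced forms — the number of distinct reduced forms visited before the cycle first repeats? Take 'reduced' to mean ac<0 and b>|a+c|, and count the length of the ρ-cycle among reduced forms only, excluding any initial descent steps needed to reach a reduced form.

D = 505, ⌊√D⌋ = 22
descent: ρ → (8,11,-12)  [lands on river]
river: ρ → (-12,13,7)
river: ρ → (7,15,-10)
river: ρ → (-10,5,12)
river: ρ → (12,19,-3)
river: ρ → (-3,17,18)
river: ρ → (18,19,-2)
river: ρ → (-2,21,8)
ρ-cycle length = 8 (tail of 1 descent step not counted)

8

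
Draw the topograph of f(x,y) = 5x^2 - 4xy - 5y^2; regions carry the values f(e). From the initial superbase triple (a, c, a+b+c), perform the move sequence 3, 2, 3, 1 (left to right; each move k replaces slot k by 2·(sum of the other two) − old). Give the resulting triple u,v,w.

start (5,-5,-4) = (f(1,0),f(0,1),f(1,1))
replace slot 3: 2·(5+(-5)) − (-4) = 4 → (5,-5,4)
replace slot 2: 2·(5+4) − (-5) = 23 → (5,23,4)
replace slot 3: 2·(5+23) − 4 = 52 → (5,23,52)
replace slot 1: 2·(23+52) − 5 = 145 → (145,23,52)

145,23,52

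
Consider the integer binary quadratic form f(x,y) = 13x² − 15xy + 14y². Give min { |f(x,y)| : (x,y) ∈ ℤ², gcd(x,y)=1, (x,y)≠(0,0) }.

translate: b→11 (≡-15 mod 26), so (13,-15,14)→(13,11,12)
flip: (13,11,12)→(12,-11,13)
reduced (well bottom): (12,-11,13) with a≤c, −a<b≤a
well minimum = a = 12

12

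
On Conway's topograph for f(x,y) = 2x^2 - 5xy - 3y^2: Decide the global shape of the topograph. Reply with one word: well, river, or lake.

D = b²−4ac = (-5)² − 4·2·(-3) = 49
D = 7² is a perfect square ⇒ form factors over ℤ ⇒ lakes

lake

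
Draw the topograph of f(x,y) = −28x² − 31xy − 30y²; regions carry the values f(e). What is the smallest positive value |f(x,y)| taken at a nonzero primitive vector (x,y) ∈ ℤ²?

translate: b→-25 (≡31 mod 56), so (28,31,30)→(28,-25,27)
flip: (28,-25,27)→(27,25,28)
reduced (well bottom): (27,25,28) with a≤c, −a<b≤a
well minimum |f| = |-27| = 27 (negative-definite)

27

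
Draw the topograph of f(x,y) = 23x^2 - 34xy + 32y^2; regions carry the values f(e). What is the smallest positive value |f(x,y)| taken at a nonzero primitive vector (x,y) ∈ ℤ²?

translate: b→12 (≡-34 mod 46), so (23,-34,32)→(23,12,21)
flip: (23,12,21)→(21,-12,23)
reduced (well bottom): (21,-12,23) with a≤c, −a<b≤a
well minimum = a = 21

21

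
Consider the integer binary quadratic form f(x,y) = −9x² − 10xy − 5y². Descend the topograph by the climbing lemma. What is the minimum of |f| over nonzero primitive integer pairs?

translate: b→-8 (≡10 mod 18), so (9,10,5)→(9,-8,4)
flip: (9,-8,4)→(4,8,9)
translate: b→0 (≡8 mod 8), so (4,8,9)→(4,0,5)
reduced (well bottom): (4,0,5) with a≤c, −a<b≤a
well minimum |f| = |-4| = 4 (negative-definite)

4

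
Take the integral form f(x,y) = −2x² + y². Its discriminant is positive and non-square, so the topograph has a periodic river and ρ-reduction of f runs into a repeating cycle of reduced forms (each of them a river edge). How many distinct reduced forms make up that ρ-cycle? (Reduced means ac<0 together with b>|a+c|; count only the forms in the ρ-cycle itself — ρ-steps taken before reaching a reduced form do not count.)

D = 8, ⌊√D⌋ = 2
descent: ρ → (1,2,-1)  [lands on river]
river: ρ → (-1,2,1)
ρ-cycle length = 2 (tail of 1 descent step not counted)

2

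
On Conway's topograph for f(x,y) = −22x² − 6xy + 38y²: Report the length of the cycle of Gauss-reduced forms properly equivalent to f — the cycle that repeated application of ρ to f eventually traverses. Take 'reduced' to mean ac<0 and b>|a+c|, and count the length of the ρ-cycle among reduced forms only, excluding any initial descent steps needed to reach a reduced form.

D = 3380, ⌊√D⌋ = 58
descent: ρ → (38,6,-22)
descent: ρ → (-22,38,22)  [lands on river]
river: ρ → (22,50,-10)
river: ρ → (-10,50,22)
river: ρ → (22,38,-22)
river: ρ → (-22,50,10)
river: ρ → (10,50,-22)
ρ-cycle length = 6 (tail of 2 descent steps not counted)

6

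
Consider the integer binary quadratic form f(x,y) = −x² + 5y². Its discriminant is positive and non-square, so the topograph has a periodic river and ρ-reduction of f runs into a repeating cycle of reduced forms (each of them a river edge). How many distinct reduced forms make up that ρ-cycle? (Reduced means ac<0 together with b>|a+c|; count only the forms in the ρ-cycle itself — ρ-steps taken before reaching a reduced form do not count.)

D = 20, ⌊√D⌋ = 4
descent: ρ → (5,0,-1)
descent: ρ → (-1,4,1)  [lands on river]
river: ρ → (1,4,-1)
ρ-cycle length = 2 (tail of 2 descent steps not counted)

2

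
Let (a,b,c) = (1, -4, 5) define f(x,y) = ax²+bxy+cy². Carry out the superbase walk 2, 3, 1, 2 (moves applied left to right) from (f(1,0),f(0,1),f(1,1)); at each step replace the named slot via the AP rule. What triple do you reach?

start (1,5,2) = (f(1,0),f(0,1),f(1,1))
replace slot 2: 2·(1+2) − 5 = 1 → (1,1,2)
replace slot 3: 2·(1+1) − 2 = 2 → (1,1,2)
replace slot 1: 2·(1+2) − 1 = 5 → (5,1,2)
replace slot 2: 2·(5+2) − 1 = 13 → (5,13,2)

5,13,2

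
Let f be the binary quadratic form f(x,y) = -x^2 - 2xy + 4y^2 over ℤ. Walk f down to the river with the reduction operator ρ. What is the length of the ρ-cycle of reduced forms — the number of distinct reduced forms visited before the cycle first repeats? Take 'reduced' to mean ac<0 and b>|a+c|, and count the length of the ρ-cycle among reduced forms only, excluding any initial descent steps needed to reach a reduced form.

D = 20, ⌊√D⌋ = 4
descent: ρ → (4,2,-1)
descent: ρ → (-1,4,1)  [lands on river]
river: ρ → (1,4,-1)
ρ-cycle length = 2 (tail of 2 descent steps not counted)

2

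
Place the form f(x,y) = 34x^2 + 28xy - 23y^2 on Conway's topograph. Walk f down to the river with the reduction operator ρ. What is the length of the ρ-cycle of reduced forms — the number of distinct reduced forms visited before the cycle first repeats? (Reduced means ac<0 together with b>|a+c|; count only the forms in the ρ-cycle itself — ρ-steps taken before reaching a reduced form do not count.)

D = 3912, ⌊√D⌋ = 62
river: ρ → (-23,18,39)
river: ρ → (39,60,-2)
river: ρ → (-2,60,39)
river: ρ → (39,18,-23)
river: ρ → (-23,28,34)
river: ρ → (34,40,-17)
river: ρ → (-17,62,1)
river: ρ → (1,62,-17)
river: ρ → (-17,40,34)
river: ρ → (34,28,-23)
ρ-cycle length = 10 (tail of 0 descent steps not counted)

10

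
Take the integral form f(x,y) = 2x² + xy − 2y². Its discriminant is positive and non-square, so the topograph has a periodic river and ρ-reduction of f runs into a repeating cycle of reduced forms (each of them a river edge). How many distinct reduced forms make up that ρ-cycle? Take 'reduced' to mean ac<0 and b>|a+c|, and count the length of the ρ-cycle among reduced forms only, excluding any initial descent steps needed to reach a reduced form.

D = 17, ⌊√D⌋ = 4
river: ρ → (-2,3,1)
river: ρ → (1,3,-2)
river: ρ → (-2,1,2)
river: ρ → (2,3,-1)
river: ρ → (-1,3,2)
river: ρ → (2,1,-2)
ρ-cycle length = 6 (tail of 0 descent steps not counted)

6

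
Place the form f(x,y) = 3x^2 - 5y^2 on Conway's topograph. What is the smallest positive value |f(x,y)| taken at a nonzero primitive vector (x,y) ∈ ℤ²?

descent: ρ → (-5,0,3)
descent: ρ → (3,6,-2)  [lands on river]
river: ρ → (-2,6,3)
closes: descent 2, river 2
min |a| on river = 2

2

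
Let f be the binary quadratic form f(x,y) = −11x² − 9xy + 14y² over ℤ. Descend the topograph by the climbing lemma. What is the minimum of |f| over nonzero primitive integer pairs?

descent: ρ → (14,9,-11)  [lands on river]
river: ρ → (-11,13,12)
river: ρ → (12,11,-12)
river: ρ → (-12,13,11)
river: ρ → (11,9,-14)
river: ρ → (-14,19,6)
river: ρ → (6,17,-17)
river: ρ → (-17,17,6)
river: ρ → (6,19,-14)
river: ρ → (-14,9,11)
river: ρ → (11,13,-12)
river: ρ → (-12,11,12)
river: ρ → (12,13,-11)
river: ρ → (-11,9,14)
river: ρ → (14,19,-6)
river: ρ → (-6,17,17)
river: ρ → (17,17,-6)
river: ρ → (-6,19,14)
closes: descent 1, river 18
min |a| on river = 6

6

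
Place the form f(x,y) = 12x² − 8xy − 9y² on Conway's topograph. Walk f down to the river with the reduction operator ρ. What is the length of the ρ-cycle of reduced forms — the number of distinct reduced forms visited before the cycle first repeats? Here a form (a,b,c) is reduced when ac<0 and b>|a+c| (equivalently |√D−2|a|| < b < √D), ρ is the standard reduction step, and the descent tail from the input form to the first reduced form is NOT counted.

D = 496, ⌊√D⌋ = 22
descent: ρ → (-9,8,12)  [lands on river]
river: ρ → (12,16,-5)
river: ρ → (-5,14,15)
river: ρ → (15,16,-4)
river: ρ → (-4,16,15)
river: ρ → (15,14,-5)
river: ρ → (-5,16,12)
river: ρ → (12,8,-9)
river: ρ → (-9,10,11)
river: ρ → (11,12,-8)
river: ρ → (-8,20,3)
river: ρ → (3,22,-1)
river: ρ → (-1,22,3)
river: ρ → (3,20,-8)
river: ρ → (-8,12,11)
river: ρ → (11,10,-9)
ρ-cycle length = 16 (tail of 1 descent step not counted)

16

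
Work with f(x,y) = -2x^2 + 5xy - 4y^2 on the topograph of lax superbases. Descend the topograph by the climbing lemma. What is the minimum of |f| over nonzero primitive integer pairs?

translate: b→-1 (≡-5 mod 4), so (2,-5,4)→(2,-1,1)
flip: (2,-1,1)→(1,1,2)
reduced (well bottom): (1,1,2) with a≤c, −a<b≤a
well minimum |f| = |-1| = 1 (negative-definite)

1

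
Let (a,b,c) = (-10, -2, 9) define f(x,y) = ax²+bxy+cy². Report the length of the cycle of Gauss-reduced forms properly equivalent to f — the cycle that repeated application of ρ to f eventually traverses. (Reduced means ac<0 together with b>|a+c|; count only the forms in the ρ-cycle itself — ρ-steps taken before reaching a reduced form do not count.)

D = 364, ⌊√D⌋ = 19
descent: ρ → (9,2,-10)  [lands on river]
river: ρ → (-10,18,1)
river: ρ → (1,18,-10)
river: ρ → (-10,2,9)
river: ρ → (9,16,-3)
river: ρ → (-3,14,14)
river: ρ → (14,14,-3)
river: ρ → (-3,16,9)
ρ-cycle length = 8 (tail of 1 descent step not counted)

8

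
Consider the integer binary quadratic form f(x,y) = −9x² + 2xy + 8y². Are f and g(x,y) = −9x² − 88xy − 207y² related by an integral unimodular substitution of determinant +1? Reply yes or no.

D₁ = 292, D₂ = 292
river cycle of f (length 14): (8, 14, -3), (-3, 16, 3), (3, 14, -8), (-8, 2, 9), (9, 16, -1), (-1, 16, 9), (9, 2, -8), (-8, 14, 3), (3, 16, -3), (-3, 14, 8), … (4 more)
river cycle of g (length 14): (-9, 2, 8), (8, 14, -3), (-3, 16, 3), (3, 14, -8), (-8, 2, 9), (9, 16, -1), (-1, 16, 9), (9, 2, -8), (-8, 14, 3), (3, 16, -3), … (4 more)
cycles coincide ⇒ equivalent

yes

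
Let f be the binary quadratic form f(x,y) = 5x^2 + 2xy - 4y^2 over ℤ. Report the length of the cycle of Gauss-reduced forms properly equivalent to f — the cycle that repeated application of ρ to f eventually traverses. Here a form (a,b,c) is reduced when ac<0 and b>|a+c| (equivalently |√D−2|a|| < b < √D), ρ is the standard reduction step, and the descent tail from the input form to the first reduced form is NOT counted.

D = 84, ⌊√D⌋ = 9
river: ρ → (-4,6,3)
river: ρ → (3,6,-4)
river: ρ → (-4,2,5)
river: ρ → (5,8,-1)
river: ρ → (-1,8,5)
river: ρ → (5,2,-4)
ρ-cycle length = 6 (tail of 0 descent steps not counted)

6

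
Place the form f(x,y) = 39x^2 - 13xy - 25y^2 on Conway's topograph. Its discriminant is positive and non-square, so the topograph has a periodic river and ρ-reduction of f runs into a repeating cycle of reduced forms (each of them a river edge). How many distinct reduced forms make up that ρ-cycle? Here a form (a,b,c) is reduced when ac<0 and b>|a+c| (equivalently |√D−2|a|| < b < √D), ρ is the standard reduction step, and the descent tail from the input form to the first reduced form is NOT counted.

D = 4069, ⌊√D⌋ = 63
descent: ρ → (-25,63,1)  [lands on river]
river: ρ → (1,63,-25)
river: ρ → (-25,37,27)
river: ρ → (27,17,-35)
river: ρ → (-35,53,9)
river: ρ → (9,55,-29)
river: ρ → (-29,61,3)
river: ρ → (3,59,-49)
river: ρ → (-49,39,13)
river: ρ → (13,39,-49)
river: ρ → (-49,59,3)
river: ρ → (3,61,-29)
river: ρ → (-29,55,9)
river: ρ → (9,53,-35)
river: ρ → (-35,17,27)
river: ρ → (27,37,-25)
ρ-cycle length = 16 (tail of 1 descent step not counted)

16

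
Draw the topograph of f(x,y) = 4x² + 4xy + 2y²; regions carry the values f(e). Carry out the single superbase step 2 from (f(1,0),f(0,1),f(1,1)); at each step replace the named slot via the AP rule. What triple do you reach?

start (4,2,10) = (f(1,0),f(0,1),f(1,1))
replace slot 2: 2·(4+10) − 2 = 26 → (4,26,10)

4,26,10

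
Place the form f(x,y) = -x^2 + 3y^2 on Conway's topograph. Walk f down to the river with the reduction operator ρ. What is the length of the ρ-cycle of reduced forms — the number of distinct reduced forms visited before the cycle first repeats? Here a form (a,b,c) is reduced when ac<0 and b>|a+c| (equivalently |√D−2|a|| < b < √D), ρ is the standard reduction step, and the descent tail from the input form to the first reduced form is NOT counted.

D = 12, ⌊√D⌋ = 3
descent: ρ → (3,0,-1)
descent: ρ → (-1,2,2)  [lands on river]
river: ρ → (2,2,-1)
ρ-cycle length = 2 (tail of 2 descent steps not counted)

2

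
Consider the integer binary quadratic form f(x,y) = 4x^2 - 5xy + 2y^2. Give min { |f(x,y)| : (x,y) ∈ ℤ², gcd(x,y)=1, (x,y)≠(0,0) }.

translate: b→3 (≡-5 mod 8), so (4,-5,2)→(4,3,1)
flip: (4,3,1)→(1,-3,4)
translate: b→1 (≡-3 mod 2), so (1,-3,4)→(1,1,2)
reduced (well bottom): (1,1,2) with a≤c, −a<b≤a
well minimum = a = 1

1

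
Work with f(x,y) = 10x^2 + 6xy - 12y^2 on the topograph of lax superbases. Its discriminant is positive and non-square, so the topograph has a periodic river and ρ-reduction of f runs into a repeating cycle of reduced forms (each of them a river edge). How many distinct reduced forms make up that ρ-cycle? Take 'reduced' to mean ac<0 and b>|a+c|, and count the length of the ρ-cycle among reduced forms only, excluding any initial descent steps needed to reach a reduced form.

D = 516, ⌊√D⌋ = 22
river: ρ → (-12,18,4)
river: ρ → (4,22,-2)
river: ρ → (-2,22,4)
river: ρ → (4,18,-12)
river: ρ → (-12,6,10)
river: ρ → (10,14,-8)
river: ρ → (-8,18,6)
river: ρ → (6,18,-8)
river: ρ → (-8,14,10)
river: ρ → (10,6,-12)
ρ-cycle length = 10 (tail of 0 descent steps not counted)

10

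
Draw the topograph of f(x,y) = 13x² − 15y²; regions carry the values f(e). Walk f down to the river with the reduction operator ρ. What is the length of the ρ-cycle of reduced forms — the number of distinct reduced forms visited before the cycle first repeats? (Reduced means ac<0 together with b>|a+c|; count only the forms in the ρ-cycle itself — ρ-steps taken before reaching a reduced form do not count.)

D = 780, ⌊√D⌋ = 27
descent: ρ → (-15,0,13)
descent: ρ → (13,26,-2)  [lands on river]
river: ρ → (-2,26,13)
ρ-cycle length = 2 (tail of 2 descent steps not counted)

2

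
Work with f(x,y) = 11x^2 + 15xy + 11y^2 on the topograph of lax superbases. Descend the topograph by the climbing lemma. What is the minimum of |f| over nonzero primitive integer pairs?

translate: b→-7 (≡15 mod 22), so (11,15,11)→(11,-7,7)
flip: (11,-7,7)→(7,7,11)
reduced (well bottom): (7,7,11) with a≤c, −a<b≤a
well minimum = a = 7

7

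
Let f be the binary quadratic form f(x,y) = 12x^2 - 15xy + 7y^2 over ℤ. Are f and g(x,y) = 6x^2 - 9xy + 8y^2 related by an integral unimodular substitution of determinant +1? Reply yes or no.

D₁ = -111, D₂ = -111
f: translate: b→9 (≡-15 mod 24), so (12,-15,7)→(12,9,4)
f: flip: (12,9,4)→(4,-9,12)
f: translate: b→-1 (≡-9 mod 8), so (4,-9,12)→(4,-1,7)
f: reduced (well bottom): (4,-1,7) with a≤c, −a<b≤a
g: translate: b→3 (≡-9 mod 12), so (6,-9,8)→(6,3,5)
g: flip: (6,3,5)→(5,-3,6)
g: reduced (well bottom): (5,-3,6) with a≤c, −a<b≤a
reduced forms (4, -1, 7) vs (5, -3, 6) ⇒ inequivalent

no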